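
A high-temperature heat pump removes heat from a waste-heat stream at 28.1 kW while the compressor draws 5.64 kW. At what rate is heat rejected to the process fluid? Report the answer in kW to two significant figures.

For a cyclic device the first law requires Q̇_H = Q̇_C + Ẇ.
Q̇_H = Q̇_C + Ẇ = 33.74 kW.

34 kW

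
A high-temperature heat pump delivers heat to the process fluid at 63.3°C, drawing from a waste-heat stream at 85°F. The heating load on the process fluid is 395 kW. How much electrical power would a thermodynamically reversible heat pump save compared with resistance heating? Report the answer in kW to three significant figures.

In absolute terms T_C = 302.59 K and T_H = 336.45 K, so ΔT = 33.86 K.
COP_Carnot = T_H/ΔT = 336.45/33.86 = 9.938.
Resistance heating needs Ẇ_res = Q̇_H = 395.0 kW; the reversible heat pump needs only Ẇ_hp = Q̇_H/COP = 39.75 kW.
Saving = 395.0 − 39.75 = 355.3 kW.

355 kW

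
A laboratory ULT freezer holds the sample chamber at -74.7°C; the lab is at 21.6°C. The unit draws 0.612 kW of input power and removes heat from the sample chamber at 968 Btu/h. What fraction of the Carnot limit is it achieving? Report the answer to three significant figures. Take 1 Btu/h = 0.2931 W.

Converting, Q̇_C = 968.0 Btu/h = 0.2837 kW, so COP_actual = Q̇_C/Ẇ = 0.2837/0.6120 = 0.4636.
In absolute terms T_C = 198.45 K and T_H = 294.75 K, so ΔT = 96.30 K.
COP_Carnot = T_C/ΔT = 198.45/96.30 = 2.061.
η_II = COP_actual/COP_Carnot = 0.4636/2.061 = 0.2250.

0.225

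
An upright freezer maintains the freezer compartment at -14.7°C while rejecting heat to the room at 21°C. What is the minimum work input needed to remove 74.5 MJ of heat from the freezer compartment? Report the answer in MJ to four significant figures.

In absolute terms T_C = 258.45 K and T_H = 294.15 K, so ΔT = 35.70 K.
The reversible limit is COP_R = T_C/ΔT = 7.239, so W_min = Q_C/COP = Q_C·ΔT/T_C.
W_min = 74.50 × 35.70/258.45 = 10.29 MJ.

10.29 MJ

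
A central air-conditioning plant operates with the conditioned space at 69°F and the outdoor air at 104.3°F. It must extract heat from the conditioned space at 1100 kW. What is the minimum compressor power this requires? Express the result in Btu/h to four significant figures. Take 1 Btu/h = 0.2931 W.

In absolute terms T_C = 293.71 K and T_H = 313.32 K, so ΔT = 19.61 K.
COP_Carnot = T_C/ΔT = 293.71/19.61 = 14.98.
Ẇ_min = Q̇/COP_Carnot = 1100/14.98 = 73.45 kW = 250600 Btu/h.

250600 Btu/h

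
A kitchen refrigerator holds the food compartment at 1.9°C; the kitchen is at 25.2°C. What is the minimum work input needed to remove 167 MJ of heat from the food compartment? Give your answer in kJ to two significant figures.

In absolute terms T_C = 275.05 K and T_H = 298.35 K, so ΔT = 23.30 K.
The reversible limit is COP_R = T_C/ΔT = 11.80, so W_min = Q_C/COP = Q_C·ΔT/T_C.
W_min = 167.0 × 23.30/275.05 = 14.15 MJ = 14150 kJ.

14000 kJ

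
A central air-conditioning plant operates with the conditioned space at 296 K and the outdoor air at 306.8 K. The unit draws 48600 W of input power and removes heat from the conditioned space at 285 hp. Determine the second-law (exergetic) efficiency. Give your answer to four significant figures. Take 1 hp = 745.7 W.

Converting, Q̇_C = 285.0 hp = 212500 W, so COP_actual = Q̇_C/Ẇ = 212500/48600 = 4.373.
The reservoir spacing is ΔT = 306.8 − 296 = 10.80 K.
COP_Carnot = T_C/ΔT = 296.00/10.80 = 27.41.
η_II = COP_actual/COP_Carnot = 4.373/27.41 = 0.1596.

0.1596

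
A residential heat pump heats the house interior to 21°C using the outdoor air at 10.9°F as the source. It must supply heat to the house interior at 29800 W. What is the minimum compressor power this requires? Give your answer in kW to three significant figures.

3.32 kW

In absolute terms T_C = 261.43 K and T_H = 294.15 K, so ΔT = 32.72 K.
COP_Carnot = T_H/ΔT = 294.15/32.72 = 8.989.
Ẇ_min = Q̇/COP_Carnot = 29800/8.989 = 3315 W = 3.315 kW.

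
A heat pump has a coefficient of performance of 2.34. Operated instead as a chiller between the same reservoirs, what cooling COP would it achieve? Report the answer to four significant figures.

Since Q_H = Q_C + W for any cycle, COP_R = Q_C/W = Q_H/W − 1.
COP_R = 2.34 − 1 = 1.34.

1.340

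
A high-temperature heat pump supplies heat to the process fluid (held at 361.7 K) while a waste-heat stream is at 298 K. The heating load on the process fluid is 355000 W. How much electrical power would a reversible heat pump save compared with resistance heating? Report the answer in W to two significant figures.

290000 W

The reservoir spacing is ΔT = 361.7 − 298 = 63.70 K.
COP_Carnot = T_H/ΔT = 361.70/63.70 = 5.678.
Resistance heating needs Ẇ_res = Q̇_H = 355000 W; the reversible heat pump needs only Ẇ_hp = Q̇_H/COP = 62520 W.
Saving = 355000 − 62520 = 292500 W.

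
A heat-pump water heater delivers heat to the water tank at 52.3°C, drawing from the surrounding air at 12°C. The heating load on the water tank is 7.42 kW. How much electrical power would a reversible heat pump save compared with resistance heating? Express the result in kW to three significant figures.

6.50 kW

In absolute terms T_C = 285.15 K and T_H = 325.45 K, so ΔT = 40.30 K.
COP_Carnot = T_H/ΔT = 325.45/40.30 = 8.076.
Resistance heating needs Ẇ_res = Q̇_H = 7.420 kW; the reversible heat pump needs only Ẇ_hp = Q̇_H/COP = 0.9188 kW.
Saving = 7.420 − 0.9188 = 6.501 kW.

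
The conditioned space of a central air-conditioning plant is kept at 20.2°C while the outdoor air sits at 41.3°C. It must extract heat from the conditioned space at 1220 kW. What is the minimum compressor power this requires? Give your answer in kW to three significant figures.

In absolute terms T_C = 293.35 K and T_H = 314.45 K, so ΔT = 21.10 K.
COP_Carnot = T_C/ΔT = 293.35/21.10 = 13.90.
Ẇ_min = Q̇/COP_Carnot = 1220/13.90 = 87.75 kW.

87.8 kW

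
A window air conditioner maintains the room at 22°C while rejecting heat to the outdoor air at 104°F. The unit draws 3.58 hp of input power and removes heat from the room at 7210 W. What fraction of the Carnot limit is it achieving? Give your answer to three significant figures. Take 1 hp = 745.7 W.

Converting, Q̇_C = 7210 W = 9.669 hp, so COP_actual = Q̇_C/Ẇ = 9.669/3.580 = 2.701.
In absolute terms T_C = 295.15 K and T_H = 313.15 K, so ΔT = 18.00 K.
COP_Carnot = T_C/ΔT = 295.15/18.00 = 16.40.
η_II = COP_actual/COP_Carnot = 2.701/16.40 = 0.1647.

0.165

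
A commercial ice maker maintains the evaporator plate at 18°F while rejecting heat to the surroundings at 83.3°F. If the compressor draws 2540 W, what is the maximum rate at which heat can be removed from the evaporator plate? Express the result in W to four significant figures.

18580 W

In absolute terms T_C = 265.37 K and T_H = 301.65 K, so ΔT = 36.28 K.
COP_Carnot = T_C/ΔT = 265.37/36.28 = 7.315.
Q̇_max = COP_Carnot × Ẇ = 7.315 × 2540 W = 18580 W.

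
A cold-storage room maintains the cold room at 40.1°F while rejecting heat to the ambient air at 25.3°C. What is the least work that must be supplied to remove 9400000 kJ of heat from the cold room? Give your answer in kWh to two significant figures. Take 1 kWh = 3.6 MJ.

In absolute terms T_C = 277.65 K and T_H = 298.45 K, so ΔT = 20.80 K.
The reversible limit is COP_R = T_C/ΔT = 13.35, so W_min = Q_C/COP = Q_C·ΔT/T_C.
W_min = 9400000 × 20.80/277.65 = 704200 kJ = 195.6 kWh.

200 kWh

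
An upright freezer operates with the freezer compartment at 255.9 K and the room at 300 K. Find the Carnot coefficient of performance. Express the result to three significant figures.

The reservoir spacing is ΔT = 300 − 255.9 = 44.10 K.
For a reversible cycle, COP_Carnot = T_C/ΔT = 255.90/44.10 = 5.803.

5.80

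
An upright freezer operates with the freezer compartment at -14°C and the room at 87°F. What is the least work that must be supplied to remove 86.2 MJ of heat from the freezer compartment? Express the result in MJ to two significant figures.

In absolute terms T_C = 259.15 K and T_H = 303.71 K, so ΔT = 44.56 K.
The reversible limit is COP_R = T_C/ΔT = 5.816, so W_min = Q_C/COP = Q_C·ΔT/T_C.
W_min = 86.20 × 44.56/259.15 = 14.82 MJ.

15 MJ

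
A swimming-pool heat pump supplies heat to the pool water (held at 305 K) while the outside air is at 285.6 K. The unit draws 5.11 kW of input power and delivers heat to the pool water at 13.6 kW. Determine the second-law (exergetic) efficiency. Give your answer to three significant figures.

0.169

COP_actual = Q̇_H/Ẇ = 13.60/5.110 = 2.661.
The reservoir spacing is ΔT = 305 − 285.6 = 19.40 K.
COP_Carnot = T_H/ΔT = 305.00/19.40 = 15.72.
η_II = COP_actual/COP_Carnot = 2.661/15.72 = 0.1693.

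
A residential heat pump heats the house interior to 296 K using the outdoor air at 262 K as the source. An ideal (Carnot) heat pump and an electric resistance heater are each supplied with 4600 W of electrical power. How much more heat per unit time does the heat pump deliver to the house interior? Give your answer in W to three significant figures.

The reservoir spacing is ΔT = 296 − 262 = 34.00 K.
COP_Carnot = T_H/ΔT = 296.00/34.00 = 8.706.
The heat pump delivers Q̇_H = COP × Ẇ = 40050 W; the resistance heater delivers Ẇ = 4600 W.
Extra = (COP − 1)·Ẇ = 35450 W.

35400 W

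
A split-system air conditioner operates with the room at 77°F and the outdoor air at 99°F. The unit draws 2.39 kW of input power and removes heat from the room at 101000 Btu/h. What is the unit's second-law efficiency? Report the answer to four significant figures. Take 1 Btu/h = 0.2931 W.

Converting, Q̇_C = 101000 Btu/h = 29.60 kW, so COP_actual = Q̇_C/Ẇ = 29.60/2.390 = 12.39.
In absolute terms T_C = 298.15 K and T_H = 310.37 K, so ΔT = 12.22 K.
COP_Carnot = T_C/ΔT = 298.15/12.22 = 24.39.
η_II = COP_actual/COP_Carnot = 12.39/24.39 = 0.5078.

0.5078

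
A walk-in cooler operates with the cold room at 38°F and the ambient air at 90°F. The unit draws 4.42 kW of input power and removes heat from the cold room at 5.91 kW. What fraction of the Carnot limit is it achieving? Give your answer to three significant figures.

0.140

COP_actual = Q̇_C/Ẇ = 5.910/4.420 = 1.337.
In absolute terms T_C = 276.48 K and T_H = 305.37 K, so ΔT = 28.89 K.
COP_Carnot = T_C/ΔT = 276.48/28.89 = 9.571.
η_II = COP_actual/COP_Carnot = 1.337/9.571 = 0.1397.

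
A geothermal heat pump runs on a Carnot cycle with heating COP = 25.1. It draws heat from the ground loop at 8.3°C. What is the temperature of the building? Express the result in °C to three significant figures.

20.0 °C

COP_HP = T_H/(T_H − T_C) rearranges to T_H = COP·T_C/(COP − 1).
With T_C = 281.45 K, T_H = 25.1 × 281.45/24.10 = 293.13 K.
Converting, 293.13 K = 19.98°C.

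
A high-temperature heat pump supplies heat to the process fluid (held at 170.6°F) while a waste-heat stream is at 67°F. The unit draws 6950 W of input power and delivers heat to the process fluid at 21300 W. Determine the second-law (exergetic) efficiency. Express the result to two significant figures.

COP_actual = Q̇_H/Ẇ = 21300/6950 = 3.065.
In absolute terms T_C = 292.59 K and T_H = 350.15 K, so ΔT = 57.56 K.
COP_Carnot = T_H/ΔT = 350.15/57.56 = 6.084.
η_II = COP_actual/COP_Carnot = 3.065/6.084 = 0.5038.

0.50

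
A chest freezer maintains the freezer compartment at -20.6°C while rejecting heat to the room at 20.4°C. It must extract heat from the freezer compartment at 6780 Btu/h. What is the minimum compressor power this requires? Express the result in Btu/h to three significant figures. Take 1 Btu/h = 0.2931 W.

In absolute terms T_C = 252.55 K and T_H = 293.55 K, so ΔT = 41.00 K.
COP_Carnot = T_C/ΔT = 252.55/41.00 = 6.160.
Ẇ_min = Q̇/COP_Carnot = 6780/6.160 = 1101 Btu/h.

1100 Btu/h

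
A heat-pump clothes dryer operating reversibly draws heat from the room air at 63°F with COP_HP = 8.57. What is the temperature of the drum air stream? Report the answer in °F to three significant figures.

132 °F

COP_HP = T_H/(T_H − T_C) rearranges to T_H = COP·T_C/(COP − 1).
With T_C = 290.37 K, T_H = 8.57 × 290.37/7.570 = 328.73 K.
Converting, 328.73 K = 132.04°F.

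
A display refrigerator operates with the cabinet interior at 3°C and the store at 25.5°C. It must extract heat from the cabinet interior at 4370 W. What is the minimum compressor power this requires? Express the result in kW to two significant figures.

In absolute terms T_C = 276.15 K and T_H = 298.65 K, so ΔT = 22.50 K.
COP_Carnot = T_C/ΔT = 276.15/22.50 = 12.27.
Ẇ_min = Q̇/COP_Carnot = 4370/12.27 = 356.1 W = 0.3561 kW.

0.36 kW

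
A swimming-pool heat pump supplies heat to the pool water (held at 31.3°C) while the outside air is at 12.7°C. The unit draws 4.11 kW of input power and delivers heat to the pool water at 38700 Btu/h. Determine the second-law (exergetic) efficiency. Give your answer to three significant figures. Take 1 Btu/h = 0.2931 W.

0.169

Converting, Q̇_H = 38700 Btu/h = 11.34 kW, so COP_actual = Q̇_H/Ẇ = 11.34/4.110 = 2.760.
In absolute terms T_C = 285.85 K and T_H = 304.45 K, so ΔT = 18.60 K.
COP_Carnot = T_H/ΔT = 304.45/18.60 = 16.37.
η_II = COP_actual/COP_Carnot = 2.760/16.37 = 0.1686.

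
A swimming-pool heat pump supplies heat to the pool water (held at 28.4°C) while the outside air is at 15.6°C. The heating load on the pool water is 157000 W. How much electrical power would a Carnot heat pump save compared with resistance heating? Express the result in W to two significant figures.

150000 W

In absolute terms T_C = 288.75 K and T_H = 301.55 K, so ΔT = 12.80 K.
COP_Carnot = T_H/ΔT = 301.55/12.80 = 23.56.
Resistance heating needs Ẇ_res = Q̇_H = 157000 W; the reversible heat pump needs only Ẇ_hp = Q̇_H/COP = 6664 W.
Saving = 157000 − 6664 = 150300 W.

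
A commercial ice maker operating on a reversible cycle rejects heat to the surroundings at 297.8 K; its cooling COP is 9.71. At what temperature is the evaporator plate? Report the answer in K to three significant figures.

For a Carnot refrigerator COP_R = T_C/(T_H − T_C), so T_C = COP·T_H/(1 + COP).
With T_H = 297.80 K, T_C = 9.71 × 297.80/10.71 = 269.99 K.

270 K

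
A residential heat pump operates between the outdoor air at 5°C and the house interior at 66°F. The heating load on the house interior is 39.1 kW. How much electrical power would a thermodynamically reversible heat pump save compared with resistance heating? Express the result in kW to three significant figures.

37.2 kW

In absolute terms T_C = 278.15 K and T_H = 292.04 K, so ΔT = 13.89 K.
COP_Carnot = T_H/ΔT = 292.04/13.89 = 21.03.
Resistance heating needs Ẇ_res = Q̇_H = 39.10 kW; the reversible heat pump needs only Ẇ_hp = Q̇_H/COP = 1.860 kW.
Saving = 39.10 − 1.860 = 37.24 kW.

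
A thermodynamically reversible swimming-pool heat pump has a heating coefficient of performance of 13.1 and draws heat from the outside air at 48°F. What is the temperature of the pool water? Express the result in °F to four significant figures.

COP_HP = T_H/(T_H − T_C) rearranges to T_H = COP·T_C/(COP − 1).
With T_C = 282.04 K, T_H = 13.1 × 282.04/12.10 = 305.35 K.
Converting, 305.35 K = 89.96°F.

89.96 °F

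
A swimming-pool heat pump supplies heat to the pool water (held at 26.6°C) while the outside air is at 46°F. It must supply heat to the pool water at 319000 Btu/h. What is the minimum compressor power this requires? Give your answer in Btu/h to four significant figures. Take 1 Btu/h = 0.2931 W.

In absolute terms T_C = 280.93 K and T_H = 299.75 K, so ΔT = 18.82 K.
COP_Carnot = T_H/ΔT = 299.75/18.82 = 15.93.
Ẇ_min = Q̇/COP_Carnot = 319000/15.93 = 20030 Btu/h.

20030 Btu/h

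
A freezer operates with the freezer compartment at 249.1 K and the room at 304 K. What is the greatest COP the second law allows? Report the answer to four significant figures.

4.537

The reservoir spacing is ΔT = 304 − 249.1 = 54.90 K.
For a reversible cycle, COP_Carnot = T_C/ΔT = 249.10/54.90 = 4.537.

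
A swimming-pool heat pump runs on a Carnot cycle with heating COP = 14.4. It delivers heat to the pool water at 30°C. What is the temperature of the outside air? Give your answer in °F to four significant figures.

COP_HP = T_H/(T_H − T_C) gives T_H − T_C = T_H/COP.
With T_H = 303.15 K, T_C = 303.15 × (1 − 1/14.4) = 282.10 K.
Converting, 282.10 K = 48.11°F.

48.11 °F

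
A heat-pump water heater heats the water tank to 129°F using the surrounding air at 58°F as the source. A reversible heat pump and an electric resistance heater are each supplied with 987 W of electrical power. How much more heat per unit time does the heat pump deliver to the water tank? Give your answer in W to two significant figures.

7200 W

In absolute terms T_C = 287.59 K and T_H = 327.04 K, so ΔT = 39.44 K.
COP_Carnot = T_H/ΔT = 327.04/39.44 = 8.291.
The heat pump delivers Q̇_H = COP × Ẇ = 8183 W; the resistance heater delivers Ẇ = 987.0 W.
Extra = (COP − 1)·Ẇ = 7196 W.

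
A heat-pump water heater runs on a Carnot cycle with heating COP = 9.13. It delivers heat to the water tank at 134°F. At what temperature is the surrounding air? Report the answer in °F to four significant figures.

68.98 °F

COP_HP = T_H/(T_H − T_C) gives T_H − T_C = T_H/COP.
With T_H = 329.82 K, T_C = 329.82 × (1 − 1/9.13) = 293.69 K.
Converting, 293.69 K = 68.98°F.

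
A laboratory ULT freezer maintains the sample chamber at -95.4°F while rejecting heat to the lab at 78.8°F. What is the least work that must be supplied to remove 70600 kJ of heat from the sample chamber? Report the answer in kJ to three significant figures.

33800 kJ

In absolute terms T_C = 202.37 K and T_H = 299.15 K, so ΔT = 96.78 K.
The reversible limit is COP_R = T_C/ΔT = 2.091, so W_min = Q_C/COP = Q_C·ΔT/T_C.
W_min = 70600 × 96.78/202.37 = 33760 kJ.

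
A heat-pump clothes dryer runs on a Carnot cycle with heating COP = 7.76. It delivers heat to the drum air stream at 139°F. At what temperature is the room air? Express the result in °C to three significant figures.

16.6 °C

COP_HP = T_H/(T_H − T_C) gives T_H − T_C = T_H/COP.
With T_H = 332.59 K, T_C = 332.59 × (1 − 1/7.76) = 289.73 K.
Converting, 289.73 K = 16.58°C.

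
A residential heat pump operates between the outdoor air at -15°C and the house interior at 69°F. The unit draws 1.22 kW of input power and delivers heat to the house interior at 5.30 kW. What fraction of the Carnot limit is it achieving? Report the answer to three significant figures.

0.526

COP_actual = Q̇_H/Ẇ = 5.300/1.220 = 4.344.
In absolute terms T_C = 258.15 K and T_H = 293.71 K, so ΔT = 35.56 K.
COP_Carnot = T_H/ΔT = 293.71/35.56 = 8.260.
η_II = COP_actual/COP_Carnot = 4.344/8.260 = 0.5259.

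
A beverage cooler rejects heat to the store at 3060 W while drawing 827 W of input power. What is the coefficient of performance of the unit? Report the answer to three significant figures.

2.70

The first law gives Q̇_H = Q̇_C + Ẇ, so the three rates are Q̇_C = 2233, Q̇_H = 3060, Ẇ = 827.0 W.
COP_R = Q̇_C/Ẇ = 2233/827.0 = 2.700.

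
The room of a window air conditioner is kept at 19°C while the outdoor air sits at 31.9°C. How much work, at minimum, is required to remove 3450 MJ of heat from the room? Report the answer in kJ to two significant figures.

In absolute terms T_C = 292.15 K and T_H = 305.05 K, so ΔT = 12.90 K.
The reversible limit is COP_R = T_C/ΔT = 22.65, so W_min = Q_C/COP = Q_C·ΔT/T_C.
W_min = 3450 × 12.90/292.15 = 152.3 MJ = 152300 kJ.

150000 kJ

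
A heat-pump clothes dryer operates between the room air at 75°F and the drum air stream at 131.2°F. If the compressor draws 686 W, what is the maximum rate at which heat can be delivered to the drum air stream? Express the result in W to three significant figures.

7210 W

In absolute terms T_C = 297.04 K and T_H = 328.26 K, so ΔT = 31.22 K.
COP_Carnot = T_H/ΔT = 328.26/31.22 = 10.51.
Q̇_max = COP_Carnot × Ẇ = 10.51 × 686.0 W = 7212 W.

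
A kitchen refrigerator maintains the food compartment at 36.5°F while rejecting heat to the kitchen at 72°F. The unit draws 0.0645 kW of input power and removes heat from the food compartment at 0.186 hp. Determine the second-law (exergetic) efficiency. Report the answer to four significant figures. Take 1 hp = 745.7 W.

Converting, Q̇_C = 0.1860 hp = 0.1387 kW, so COP_actual = Q̇_C/Ẇ = 0.1387/0.06450 = 2.150.
In absolute terms T_C = 275.65 K and T_H = 295.37 K, so ΔT = 19.72 K.
COP_Carnot = T_C/ΔT = 275.65/19.72 = 13.98.
η_II = COP_actual/COP_Carnot = 2.150/13.98 = 0.1539.

0.1539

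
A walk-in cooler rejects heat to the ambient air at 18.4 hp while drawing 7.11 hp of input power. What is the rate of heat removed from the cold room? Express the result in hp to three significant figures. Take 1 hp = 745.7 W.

For a cyclic device the first law requires Q̇_H = Q̇_C + Ẇ.
Q̇_C = Q̇_H − Ẇ = 11.29 hp.

11.3 hp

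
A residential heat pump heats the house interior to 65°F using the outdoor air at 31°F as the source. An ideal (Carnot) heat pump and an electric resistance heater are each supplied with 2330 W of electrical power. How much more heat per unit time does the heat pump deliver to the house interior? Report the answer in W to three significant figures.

33600 W

In absolute terms T_C = 272.59 K and T_H = 291.48 K, so ΔT = 18.89 K.
COP_Carnot = T_H/ΔT = 291.48/18.89 = 15.43.
The heat pump delivers Q̇_H = COP × Ẇ = 35960 W; the resistance heater delivers Ẇ = 2330 W.
Extra = (COP − 1)·Ẇ = 33630 W.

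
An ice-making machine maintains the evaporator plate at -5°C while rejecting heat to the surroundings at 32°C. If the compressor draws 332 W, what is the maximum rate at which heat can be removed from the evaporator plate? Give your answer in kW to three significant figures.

In absolute terms T_C = 268.15 K and T_H = 305.15 K, so ΔT = 37.00 K.
COP_Carnot = T_C/ΔT = 268.15/37.00 = 7.247.
Q̇_max = COP_Carnot × Ẇ = 7.247 × 332.0 W = 2406 W = 2.406 kW.

2.41 kW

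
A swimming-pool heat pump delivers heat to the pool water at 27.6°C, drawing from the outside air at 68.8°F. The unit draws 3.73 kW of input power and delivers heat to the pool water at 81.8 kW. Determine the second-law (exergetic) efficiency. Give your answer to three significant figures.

0.522

COP_actual = Q̇_H/Ẇ = 81.80/3.730 = 21.93.
In absolute terms T_C = 293.59 K and T_H = 300.75 K, so ΔT = 7.156 K.
COP_Carnot = T_H/ΔT = 300.75/7.156 = 42.03.
η_II = COP_actual/COP_Carnot = 21.93/42.03 = 0.5218.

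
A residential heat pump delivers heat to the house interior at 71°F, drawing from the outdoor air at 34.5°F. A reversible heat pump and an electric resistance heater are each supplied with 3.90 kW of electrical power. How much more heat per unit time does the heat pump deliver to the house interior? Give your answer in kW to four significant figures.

In absolute terms T_C = 274.54 K and T_H = 294.82 K, so ΔT = 20.28 K.
COP_Carnot = T_H/ΔT = 294.82/20.28 = 14.54.
The heat pump delivers Q̇_H = COP × Ẇ = 56.70 kW; the resistance heater delivers Ẇ = 3.900 kW.
Extra = (COP − 1)·Ẇ = 52.80 kW.

52.80 kW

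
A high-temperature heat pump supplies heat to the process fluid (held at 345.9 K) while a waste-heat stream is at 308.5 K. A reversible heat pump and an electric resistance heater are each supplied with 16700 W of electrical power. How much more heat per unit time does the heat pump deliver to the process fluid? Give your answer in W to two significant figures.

140000 W

The reservoir spacing is ΔT = 345.9 − 308.5 = 37.40 K.
COP_Carnot = T_H/ΔT = 345.90/37.40 = 9.249.
The heat pump delivers Q̇_H = COP × Ẇ = 154500 W; the resistance heater delivers Ẇ = 16700 W.
Extra = (COP − 1)·Ẇ = 137800 W.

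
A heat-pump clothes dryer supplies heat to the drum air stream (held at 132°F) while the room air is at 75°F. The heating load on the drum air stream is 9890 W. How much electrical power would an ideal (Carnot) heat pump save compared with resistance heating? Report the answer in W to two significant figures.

In absolute terms T_C = 297.04 K and T_H = 328.71 K, so ΔT = 31.67 K.
COP_Carnot = T_H/ΔT = 328.71/31.67 = 10.38.
Resistance heating needs Ẇ_res = Q̇_H = 9890 W; the reversible heat pump needs only Ẇ_hp = Q̇_H/COP = 952.8 W.
Saving = 9890 − 952.8 = 8937 W.

8900 W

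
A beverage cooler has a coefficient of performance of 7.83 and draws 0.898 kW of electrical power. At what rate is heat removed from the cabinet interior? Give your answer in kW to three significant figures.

Q̇_C = COP × Ẇ = 7.83 × 0.8980 = 7.031 kW.

7.03 kW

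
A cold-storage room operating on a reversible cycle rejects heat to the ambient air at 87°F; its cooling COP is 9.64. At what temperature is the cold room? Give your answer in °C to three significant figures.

For a Carnot refrigerator COP_R = T_C/(T_H − T_C), so T_C = COP·T_H/(1 + COP).
With T_H = 303.71 K, T_C = 9.64 × 303.71/10.64 = 275.16 K.
Converting, 275.16 K = 2.01°C.

2.01 °C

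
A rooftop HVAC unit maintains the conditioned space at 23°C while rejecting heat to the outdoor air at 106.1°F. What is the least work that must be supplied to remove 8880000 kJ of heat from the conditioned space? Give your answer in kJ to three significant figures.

In absolute terms T_C = 296.15 K and T_H = 314.32 K, so ΔT = 18.17 K.
The reversible limit is COP_R = T_C/ΔT = 16.30, so W_min = Q_C/COP = Q_C·ΔT/T_C.
W_min = 8880000 × 18.17/296.15 = 544700 kJ.

545000 kJ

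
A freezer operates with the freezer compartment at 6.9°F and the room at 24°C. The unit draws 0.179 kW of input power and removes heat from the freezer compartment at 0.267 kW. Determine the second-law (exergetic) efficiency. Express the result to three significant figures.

COP_actual = Q̇_C/Ẇ = 0.2670/0.1790 = 1.492.
In absolute terms T_C = 259.21 K and T_H = 297.15 K, so ΔT = 37.94 K.
COP_Carnot = T_C/ΔT = 259.21/37.94 = 6.831.
η_II = COP_actual/COP_Carnot = 1.492/6.831 = 0.2184.

0.218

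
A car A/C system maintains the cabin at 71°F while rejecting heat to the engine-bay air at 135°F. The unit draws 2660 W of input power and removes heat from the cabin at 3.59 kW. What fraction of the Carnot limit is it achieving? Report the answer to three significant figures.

Converting, Q̇_C = 3.590 kW = 3590 W, so COP_actual = Q̇_C/Ẇ = 3590/2660 = 1.350.
In absolute terms T_C = 294.82 K and T_H = 330.37 K, so ΔT = 35.56 K.
COP_Carnot = T_C/ΔT = 294.82/35.56 = 8.292.
η_II = COP_actual/COP_Carnot = 1.350/8.292 = 0.1628.

0.163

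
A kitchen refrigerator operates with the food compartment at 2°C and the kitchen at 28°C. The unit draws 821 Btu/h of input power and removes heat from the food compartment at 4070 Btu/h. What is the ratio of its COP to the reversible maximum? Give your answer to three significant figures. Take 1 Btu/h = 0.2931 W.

0.468

COP_actual = Q̇_C/Ẇ = 4070/821.0 = 4.957.
In absolute terms T_C = 275.15 K and T_H = 301.15 K, so ΔT = 26.00 K.
COP_Carnot = T_C/ΔT = 275.15/26.00 = 10.58.
η_II = COP_actual/COP_Carnot = 4.957/10.58 = 0.4684.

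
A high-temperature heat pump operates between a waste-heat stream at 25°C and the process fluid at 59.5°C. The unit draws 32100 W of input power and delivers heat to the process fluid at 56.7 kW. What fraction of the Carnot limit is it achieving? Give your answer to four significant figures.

Converting, Q̇_H = 56.70 kW = 56700 W, so COP_actual = Q̇_H/Ẇ = 56700/32100 = 1.766.
In absolute terms T_C = 298.15 K and T_H = 332.65 K, so ΔT = 34.50 K.
COP_Carnot = T_H/ΔT = 332.65/34.50 = 9.642.
η_II = COP_actual/COP_Carnot = 1.766/9.642 = 0.1832.

0.1832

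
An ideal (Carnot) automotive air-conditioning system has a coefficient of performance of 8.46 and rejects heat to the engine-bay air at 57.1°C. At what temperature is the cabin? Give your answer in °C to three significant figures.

For a Carnot refrigerator COP_R = T_C/(T_H − T_C), so T_C = COP·T_H/(1 + COP).
With T_H = 330.25 K, T_C = 8.46 × 330.25/9.460 = 295.34 K.
Converting, 295.34 K = 22.19°C.

22.2 °C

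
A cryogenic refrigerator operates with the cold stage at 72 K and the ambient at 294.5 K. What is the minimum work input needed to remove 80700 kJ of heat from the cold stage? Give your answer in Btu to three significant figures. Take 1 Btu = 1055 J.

236000 Btu

The reservoir spacing is ΔT = 294.5 − 72 = 222.5 K.
The reversible limit is COP_R = T_C/ΔT = 0.3236, so W_min = Q_C/COP = Q_C·ΔT/T_C.
W_min = 80700 × 222.5/72.00 = 249400 kJ = 236400 Btu.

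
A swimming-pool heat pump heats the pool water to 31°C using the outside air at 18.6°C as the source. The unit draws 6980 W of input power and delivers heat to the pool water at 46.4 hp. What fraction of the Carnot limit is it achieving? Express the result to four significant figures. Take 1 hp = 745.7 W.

Converting, Q̇_H = 46.40 hp = 34600 W, so COP_actual = Q̇_H/Ẇ = 34600/6980 = 4.957.
In absolute terms T_C = 291.75 K and T_H = 304.15 K, so ΔT = 12.40 K.
COP_Carnot = T_H/ΔT = 304.15/12.40 = 24.53.
η_II = COP_actual/COP_Carnot = 4.957/24.53 = 0.2021.

0.2021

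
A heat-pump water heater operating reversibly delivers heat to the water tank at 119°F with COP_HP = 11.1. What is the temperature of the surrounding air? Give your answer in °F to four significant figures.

COP_HP = T_H/(T_H − T_C) gives T_H − T_C = T_H/COP.
With T_H = 321.48 K, T_C = 321.48 × (1 − 1/11.1) = 292.52 K.
Converting, 292.52 K = 66.87°F.

66.87 °F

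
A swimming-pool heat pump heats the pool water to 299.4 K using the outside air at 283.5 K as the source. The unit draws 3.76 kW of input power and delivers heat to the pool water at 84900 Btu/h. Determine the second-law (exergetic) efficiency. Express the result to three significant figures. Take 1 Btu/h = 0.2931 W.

0.351

Converting, Q̇_H = 84900 Btu/h = 24.88 kW, so COP_actual = Q̇_H/Ẇ = 24.88/3.760 = 6.618.
The reservoir spacing is ΔT = 299.4 − 283.5 = 15.90 K.
COP_Carnot = T_H/ΔT = 299.40/15.90 = 18.83.
η_II = COP_actual/COP_Carnot = 6.618/18.83 = 0.3515.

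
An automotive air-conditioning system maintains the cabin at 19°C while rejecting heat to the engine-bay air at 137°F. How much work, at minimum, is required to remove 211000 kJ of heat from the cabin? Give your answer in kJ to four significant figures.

28410 kJ

In absolute terms T_C = 292.15 K and T_H = 331.48 K, so ΔT = 39.33 K.
The reversible limit is COP_R = T_C/ΔT = 7.428, so W_min = Q_C/COP = Q_C·ΔT/T_C.
W_min = 211000 × 39.33/292.15 = 28410 kJ.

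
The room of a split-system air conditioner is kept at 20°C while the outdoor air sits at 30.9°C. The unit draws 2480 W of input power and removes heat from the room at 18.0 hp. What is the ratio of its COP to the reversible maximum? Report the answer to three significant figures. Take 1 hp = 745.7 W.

Converting, Q̇_C = 18.00 hp = 13420 W, so COP_actual = Q̇_C/Ẇ = 13420/2480 = 5.412.
In absolute terms T_C = 293.15 K and T_H = 304.05 K, so ΔT = 10.90 K.
COP_Carnot = T_C/ΔT = 293.15/10.90 = 26.89.
η_II = COP_actual/COP_Carnot = 5.412/26.89 = 0.2012.

0.201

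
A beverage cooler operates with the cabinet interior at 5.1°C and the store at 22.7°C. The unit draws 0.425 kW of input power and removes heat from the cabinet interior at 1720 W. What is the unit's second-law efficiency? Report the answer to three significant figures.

0.256

Converting, Q̇_C = 1720 W = 1.720 kW, so COP_actual = Q̇_C/Ẇ = 1.720/0.4250 = 4.047.
In absolute terms T_C = 278.25 K and T_H = 295.85 K, so ΔT = 17.60 K.
COP_Carnot = T_C/ΔT = 278.25/17.60 = 15.81.
η_II = COP_actual/COP_Carnot = 4.047/15.81 = 0.2560.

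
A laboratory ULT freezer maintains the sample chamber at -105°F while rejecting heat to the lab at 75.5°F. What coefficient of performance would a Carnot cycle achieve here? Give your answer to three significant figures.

In absolute terms T_C = 197.04 K and T_H = 297.32 K, so ΔT = 100.3 K.
For a reversible cycle, COP_Carnot = T_C/ΔT = 197.04/100.3 = 1.965.

1.96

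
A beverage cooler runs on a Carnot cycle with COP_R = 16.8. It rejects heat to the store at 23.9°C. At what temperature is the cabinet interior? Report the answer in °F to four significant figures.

For a Carnot refrigerator COP_R = T_C/(T_H − T_C), so T_C = COP·T_H/(1 + COP).
With T_H = 297.05 K, T_C = 16.8 × 297.05/17.80 = 280.36 K.
Converting, 280.36 K = 44.98°F.

44.98 °F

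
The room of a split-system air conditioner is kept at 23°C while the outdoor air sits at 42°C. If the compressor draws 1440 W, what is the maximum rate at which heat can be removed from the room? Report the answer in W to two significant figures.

22000 W

In absolute terms T_C = 296.15 K and T_H = 315.15 K, so ΔT = 19.00 K.
COP_Carnot = T_C/ΔT = 296.15/19.00 = 15.59.
Q̇_max = COP_Carnot × Ẇ = 15.59 × 1440 W = 22450 W.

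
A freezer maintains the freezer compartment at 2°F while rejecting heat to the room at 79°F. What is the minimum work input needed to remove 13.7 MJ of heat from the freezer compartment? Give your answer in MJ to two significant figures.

In absolute terms T_C = 256.48 K and T_H = 299.26 K, so ΔT = 42.78 K.
The reversible limit is COP_R = T_C/ΔT = 5.996, so W_min = Q_C/COP = Q_C·ΔT/T_C.
W_min = 13.70 × 42.78/256.48 = 2.285 MJ.

2.3 MJ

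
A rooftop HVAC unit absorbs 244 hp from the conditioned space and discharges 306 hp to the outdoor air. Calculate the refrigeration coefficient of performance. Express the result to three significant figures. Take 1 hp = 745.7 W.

The first law gives Q̇_H = Q̇_C + Ẇ, so the three rates are Q̇_C = 244.0, Q̇_H = 306.0, Ẇ = 62.00 hp.
COP_R = Q̇_C/Ẇ = 244.0/62.00 = 3.935.

3.94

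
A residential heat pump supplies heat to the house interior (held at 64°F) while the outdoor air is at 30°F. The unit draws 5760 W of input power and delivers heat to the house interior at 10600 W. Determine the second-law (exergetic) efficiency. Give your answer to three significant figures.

0.119

COP_actual = Q̇_H/Ẇ = 10600/5760 = 1.840.
In absolute terms T_C = 272.04 K and T_H = 290.93 K, so ΔT = 18.89 K.
COP_Carnot = T_H/ΔT = 290.93/18.89 = 15.40.
η_II = COP_actual/COP_Carnot = 1.840/15.40 = 0.1195.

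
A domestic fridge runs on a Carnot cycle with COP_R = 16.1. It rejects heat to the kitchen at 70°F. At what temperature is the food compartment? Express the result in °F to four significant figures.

For a Carnot refrigerator COP_R = T_C/(T_H − T_C), so T_C = COP·T_H/(1 + COP).
With T_H = 294.26 K, T_C = 16.1 × 294.26/17.10 = 277.05 K.
Converting, 277.05 K = 39.03°F.

39.03 °F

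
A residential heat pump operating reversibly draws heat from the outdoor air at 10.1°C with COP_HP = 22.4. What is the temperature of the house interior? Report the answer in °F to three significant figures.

COP_HP = T_H/(T_H − T_C) rearranges to T_H = COP·T_C/(COP − 1).
With T_C = 283.25 K, T_H = 22.4 × 283.25/21.40 = 296.49 K.
Converting, 296.49 K = 74.00°F.

74.0 °F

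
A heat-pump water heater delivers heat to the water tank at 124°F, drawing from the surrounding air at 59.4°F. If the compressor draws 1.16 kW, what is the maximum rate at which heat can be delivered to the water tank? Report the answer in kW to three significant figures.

In absolute terms T_C = 288.37 K and T_H = 324.26 K, so ΔT = 35.89 K.
COP_Carnot = T_H/ΔT = 324.26/35.89 = 9.035.
Q̇_max = COP_Carnot × Ẇ = 9.035 × 1.160 kW = 10.48 kW.

10.5 kW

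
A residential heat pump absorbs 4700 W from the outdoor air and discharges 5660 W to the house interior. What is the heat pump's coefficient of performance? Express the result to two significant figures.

The first law gives Q̇_H = Q̇_C + Ẇ, so the three rates are Q̇_C = 4700, Q̇_H = 5660, Ẇ = 960.0 W.
COP_HP = Q̇_H/Ẇ = 5660/960.0 = 5.896.

5.9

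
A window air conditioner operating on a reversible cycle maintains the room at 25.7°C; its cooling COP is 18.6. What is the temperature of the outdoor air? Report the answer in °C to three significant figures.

41.8 °C

COP_R = T_C/(T_H − T_C) gives T_H − T_C = T_C/COP.
With T_C = 298.85 K, T_H = 298.85 × (1 + 1/18.6) = 314.92 K.
Converting, 314.92 K = 41.77°C.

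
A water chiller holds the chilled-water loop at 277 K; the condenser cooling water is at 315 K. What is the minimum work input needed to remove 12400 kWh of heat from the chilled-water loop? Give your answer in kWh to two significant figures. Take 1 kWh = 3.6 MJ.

The reservoir spacing is ΔT = 315 − 277 = 38.00 K.
The reversible limit is COP_R = T_C/ΔT = 7.289, so W_min = Q_C/COP = Q_C·ΔT/T_C.
W_min = 12400 × 38.00/277.00 = 1701 kWh.

1700 kWh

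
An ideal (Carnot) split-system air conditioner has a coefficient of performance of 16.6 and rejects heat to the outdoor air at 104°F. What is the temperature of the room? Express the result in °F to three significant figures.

For a Carnot refrigerator COP_R = T_C/(T_H − T_C), so T_C = COP·T_H/(1 + COP).
With T_H = 313.15 K, T_C = 16.6 × 313.15/17.60 = 295.36 K.
Converting, 295.36 K = 71.97°F.

72.0 °F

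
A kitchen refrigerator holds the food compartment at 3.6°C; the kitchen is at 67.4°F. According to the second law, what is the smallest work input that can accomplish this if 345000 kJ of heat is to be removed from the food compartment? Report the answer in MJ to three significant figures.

In absolute terms T_C = 276.75 K and T_H = 292.82 K, so ΔT = 16.07 K.
The reversible limit is COP_R = T_C/ΔT = 17.23, so W_min = Q_C/COP = Q_C·ΔT/T_C.
W_min = 345000 × 16.07/276.75 = 20030 kJ = 20.03 MJ.

20.0 MJ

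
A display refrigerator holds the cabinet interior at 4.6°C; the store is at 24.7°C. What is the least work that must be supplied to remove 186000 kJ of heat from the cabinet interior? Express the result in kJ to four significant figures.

13460 kJ

In absolute terms T_C = 277.75 K and T_H = 297.85 K, so ΔT = 20.10 K.
The reversible limit is COP_R = T_C/ΔT = 13.82, so W_min = Q_C/COP = Q_C·ΔT/T_C.
W_min = 186000 × 20.10/277.75 = 13460 kJ.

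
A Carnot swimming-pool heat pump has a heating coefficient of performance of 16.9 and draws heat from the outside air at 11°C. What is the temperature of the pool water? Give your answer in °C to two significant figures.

COP_HP = T_H/(T_H − T_C) rearranges to T_H = COP·T_C/(COP − 1).
With T_C = 284.15 K, T_H = 16.9 × 284.15/15.90 = 302.02 K.
Converting, 302.02 K = 28.87°C.

29 °C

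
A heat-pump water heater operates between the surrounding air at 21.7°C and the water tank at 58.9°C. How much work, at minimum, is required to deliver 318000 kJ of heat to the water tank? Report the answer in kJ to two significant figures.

In absolute terms T_C = 294.85 K and T_H = 332.05 K, so ΔT = 37.20 K.
The reversible limit is COP_HP = T_H/ΔT = 8.926, so W_min = Q_H/COP = Q_H·ΔT/T_H.
W_min = 318000 × 37.20/332.05 = 35630 kJ.

36000 kJ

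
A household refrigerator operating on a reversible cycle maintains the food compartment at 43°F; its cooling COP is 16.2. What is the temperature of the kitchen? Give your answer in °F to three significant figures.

COP_R = T_C/(T_H − T_C) gives T_H − T_C = T_C/COP.
With T_C = 279.26 K, T_H = 279.26 × (1 + 1/16.2) = 296.50 K.
Converting, 296.50 K = 74.03°F.

74.0 °F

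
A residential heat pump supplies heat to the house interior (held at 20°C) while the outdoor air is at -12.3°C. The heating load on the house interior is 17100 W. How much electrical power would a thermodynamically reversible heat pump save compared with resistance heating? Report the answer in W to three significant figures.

15200 W

In absolute terms T_C = 260.85 K and T_H = 293.15 K, so ΔT = 32.30 K.
COP_Carnot = T_H/ΔT = 293.15/32.30 = 9.076.
Resistance heating needs Ẇ_res = Q̇_H = 17100 W; the reversible heat pump needs only Ẇ_hp = Q̇_H/COP = 1884 W.
Saving = 17100 − 1884 = 15220 W.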